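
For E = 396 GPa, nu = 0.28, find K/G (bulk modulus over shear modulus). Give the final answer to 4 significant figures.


G = E / (2*(1+nu))
G = 396 / (2*(1+0.28)) = 154.688 GPa
K = E / (3*(1-2*nu))
K = 396 / (3*(1-2*0.28)) = 300 GPa
K/G = 300 / 154.688 = 1.939


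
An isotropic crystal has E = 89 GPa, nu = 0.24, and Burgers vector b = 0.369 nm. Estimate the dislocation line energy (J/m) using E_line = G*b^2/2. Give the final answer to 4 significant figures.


Step 1: G = E / (2*(1+nu))
G = 89 / (2*(1+0.24)) = 35.8871 GPa = 3.58871e+10 Pa
Step 2: E_line = G*b^2/2
b = 0.369 nm = 3.69e-10 m
E_line = 0.5 * 3.58871e+10 * (3.69e-10)^2 = 2.443e-09 J/m


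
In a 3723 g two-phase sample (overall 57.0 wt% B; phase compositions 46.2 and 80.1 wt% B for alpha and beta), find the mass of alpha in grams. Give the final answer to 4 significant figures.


f_alpha = (C_beta - C0) / (C_beta - C_alpha)
f_alpha = (80.1 - 57.0) / (80.1 - 46.2) = 0.681416
m_alpha = f_alpha * m_total = 0.681416 * 3723 = 2537 g


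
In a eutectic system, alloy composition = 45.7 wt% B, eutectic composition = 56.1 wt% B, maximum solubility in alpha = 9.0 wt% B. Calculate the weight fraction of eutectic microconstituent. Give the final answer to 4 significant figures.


f_primary = (C_e - C0) / (C_e - C_alpha_max)
f_primary = (56.1 - 45.7) / (56.1 - 9.0)
f_primary = 0.220807
f_eutectic = 1 - 0.220807 = 0.7792


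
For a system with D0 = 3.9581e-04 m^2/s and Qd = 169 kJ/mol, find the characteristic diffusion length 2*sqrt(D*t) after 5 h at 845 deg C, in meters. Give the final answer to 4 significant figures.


Step 1: D = D0 * exp(-Qd/(R*T))
T = 1118.15 K
D = 3.9581e-04 * exp(-169e3 / (8.314 * 1118.15)) = 5.0388e-12 m^2/s
Step 2: L = 2*sqrt(D*t)
t = 5 h = 18000 s
L = 2*sqrt(5.0388e-12 * 18000) = 6.023e-04 m


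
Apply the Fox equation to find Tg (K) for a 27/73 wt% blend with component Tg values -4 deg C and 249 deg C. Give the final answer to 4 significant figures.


1/Tg = w1/Tg1 + w2/Tg2 (in Kelvin)
Tg1 = 269.15 K, Tg2 = 522.15 K
1/Tg = 0.27/269.15 + 0.73/522.15
Tg = 416.5 K


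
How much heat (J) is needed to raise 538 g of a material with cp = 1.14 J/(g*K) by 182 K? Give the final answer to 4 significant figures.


Q = m * cp * dT
Q = 538 * 1.14 * 182
Q = 111600 J


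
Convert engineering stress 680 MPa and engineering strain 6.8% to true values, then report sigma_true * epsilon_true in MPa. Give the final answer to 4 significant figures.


sigma_true = sigma_eng * (1 + epsilon_eng)
sigma_true = 680 * (1 + 0.068) = 726.24 MPa
epsilon_true = ln(1 + epsilon_eng)
epsilon_true = ln(1 + 0.068) = 0.0657877
sigma_true * epsilon_true = 726.24 * 0.0657877 = 47.78 MPa


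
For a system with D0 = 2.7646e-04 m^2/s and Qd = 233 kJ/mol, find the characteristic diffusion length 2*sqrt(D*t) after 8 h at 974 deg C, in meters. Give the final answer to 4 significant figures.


Step 1: D = D0 * exp(-Qd/(R*T))
T = 1247.15 K
D = 2.7646e-04 * exp(-233e3 / (8.314 * 1247.15)) = 4.81385e-14 m^2/s
Step 2: L = 2*sqrt(D*t)
t = 8 h = 28800 s
L = 2*sqrt(4.81385e-14 * 28800) = 7.447e-05 m


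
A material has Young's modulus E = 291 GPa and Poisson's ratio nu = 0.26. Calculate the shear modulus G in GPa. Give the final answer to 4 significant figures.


G = E / (2*(1+nu))
G = 291 / (2*(1+0.26))
G = 115.5 GPa


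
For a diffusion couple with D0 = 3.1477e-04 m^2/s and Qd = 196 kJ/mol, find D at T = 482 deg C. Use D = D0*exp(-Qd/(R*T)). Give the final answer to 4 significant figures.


D = D0 * exp(-Qd / (R*T))
T = 755.15 K
D = 3.1477e-04 * exp(-196e3 / (8.314 * 755.15))
D = 8.709e-18 m^2/s


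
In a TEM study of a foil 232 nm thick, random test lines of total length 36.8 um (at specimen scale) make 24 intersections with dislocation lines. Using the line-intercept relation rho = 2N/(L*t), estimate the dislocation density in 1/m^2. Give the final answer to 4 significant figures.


rho = 2N / (L * t)
L = 36.8 um = 3.68e-05 m, t = 232 nm = 2.32e-07 m
rho = 2 * 24 / (3.68e-05 * 2.32e-07)
rho = 5.622e+12 1/m^2


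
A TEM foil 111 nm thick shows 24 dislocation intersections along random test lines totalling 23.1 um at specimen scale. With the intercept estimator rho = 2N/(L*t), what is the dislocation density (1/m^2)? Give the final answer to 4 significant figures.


rho = 2N / (L * t)
L = 23.1 um = 2.31e-05 m, t = 111 nm = 1.11e-07 m
rho = 2 * 24 / (2.31e-05 * 1.11e-07)
rho = 1.872e+13 1/m^2


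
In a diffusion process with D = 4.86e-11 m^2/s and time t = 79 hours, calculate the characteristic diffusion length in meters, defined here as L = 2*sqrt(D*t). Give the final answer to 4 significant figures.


t = 79 hr = 284400 s
Diffusion length = 2*sqrt(D*t)
= 2*sqrt(4.86e-11 * 284400)
= 7.436e-03 m


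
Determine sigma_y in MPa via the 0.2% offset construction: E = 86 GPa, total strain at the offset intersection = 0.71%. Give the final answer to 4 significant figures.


Offset strain = 0.002
Elastic strain at yield = total_strain - offset = 7.1e-03 - 0.002 = 5.1e-03
sigma_y = E * elastic_strain = 86000 * 5.1e-03
sigma_y = 438.6 MPa


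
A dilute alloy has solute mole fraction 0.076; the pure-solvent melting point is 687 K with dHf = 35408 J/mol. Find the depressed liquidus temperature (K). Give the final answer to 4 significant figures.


dT = R*Tm^2*x / dHf
dT = 8.314 * 687^2 * 0.076 / 35408
dT = 8.4224 K
T_new = 687 - 8.4224 = 678.6 K


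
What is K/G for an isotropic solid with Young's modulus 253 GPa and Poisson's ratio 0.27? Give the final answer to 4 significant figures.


G = E / (2*(1+nu))
G = 253 / (2*(1+0.27)) = 99.6063 GPa
K = E / (3*(1-2*nu))
K = 253 / (3*(1-2*0.27)) = 183.333 GPa
K/G = 183.333 / 99.6063 = 1.841


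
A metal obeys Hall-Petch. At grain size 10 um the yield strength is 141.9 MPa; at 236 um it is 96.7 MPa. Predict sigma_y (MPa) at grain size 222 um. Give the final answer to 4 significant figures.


sigma_y = sigma0 + k / sqrt(d)
1/sqrt(d1) = 1/sqrt(1e-05) = 316.228;  1/sqrt(d2) = 65.0945
k = (sigma1 - sigma2) / (1/sqrt(d1) - 1/sqrt(d2)) = (141.9 - 96.7) / (316.228 - 65.0945) = 0.179984 MPa*m^0.5
sigma0 = sigma1 - k/sqrt(d1) = 141.9 - 0.179984*316.228 = 84.984 MPa
sigma_y(d3) = 84.984 + 0.179984 / sqrt(2.22e-04) = 97.06 MPa


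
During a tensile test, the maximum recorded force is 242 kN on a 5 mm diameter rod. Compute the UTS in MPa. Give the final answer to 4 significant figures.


A0 = pi*(d/2)^2 = pi*(5/2)^2 = 19.635 mm^2
UTS = F_max / A0 = 242*1000 / 19.635
UTS = 12320 MPa


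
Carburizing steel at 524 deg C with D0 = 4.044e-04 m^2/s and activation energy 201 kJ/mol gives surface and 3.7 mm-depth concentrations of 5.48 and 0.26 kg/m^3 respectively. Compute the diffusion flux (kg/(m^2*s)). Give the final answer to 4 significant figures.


Step 1: D = D0 * exp(-Qd/(R*T))
T = 524 + 273.15 = 797.15 K
D = 4.044e-04 * exp(-201e3 / (8.314 * 797.15)) = 2.72559e-17 m^2/s
Step 2: J = D * (C1 - C2) / dx
J = 2.72559e-17 * (5.48 - 0.26) / 3.7e-03
J = 3.845e-14 kg/(m^2*s)


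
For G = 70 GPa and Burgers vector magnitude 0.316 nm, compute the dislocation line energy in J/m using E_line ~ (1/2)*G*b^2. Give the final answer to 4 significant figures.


E = G*b^2/2
b = 0.316 nm = 3.16e-10 m
G = 70 GPa = 7e+10 Pa
E = 0.5 * 7e+10 * (3.16e-10)^2
E = 3.495e-09 J/m


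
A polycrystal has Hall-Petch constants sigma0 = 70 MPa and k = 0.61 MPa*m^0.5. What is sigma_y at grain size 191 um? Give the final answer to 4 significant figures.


sigma_y = sigma0 + k / sqrt(d)
d = 191 um = 1.91e-04 m
sigma_y = 70 + 0.61 / sqrt(1.91e-04)
sigma_y = 114.1 MPa


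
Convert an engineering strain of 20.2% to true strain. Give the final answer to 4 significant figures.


epsilon_true = ln(1 + epsilon_eng)
epsilon_true = ln(1 + 0.202)
epsilon_true = 0.184


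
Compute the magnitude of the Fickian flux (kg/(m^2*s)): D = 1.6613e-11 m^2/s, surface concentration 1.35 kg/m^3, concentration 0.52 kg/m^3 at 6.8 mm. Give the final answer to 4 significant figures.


J = -D * (dC/dx) = D * (C1 - C2) / dx
J = 1.6613e-11 * (1.35 - 0.52) / 6.8e-03
J = 2.028e-09 kg/(m^2*s)


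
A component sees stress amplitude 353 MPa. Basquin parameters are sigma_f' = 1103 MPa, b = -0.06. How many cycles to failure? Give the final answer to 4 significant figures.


sigma_a = sigma_f' * (2*Nf)^b
2*Nf = (sigma_a / sigma_f')^(1/b)
2*Nf = (353 / 1103)^(1/-0.06)
2*Nf = 1.76474e+08
Nf = 8.824e+07 cycles


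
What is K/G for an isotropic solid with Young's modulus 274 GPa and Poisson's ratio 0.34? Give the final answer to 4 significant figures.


G = E / (2*(1+nu))
G = 274 / (2*(1+0.34)) = 102.239 GPa
K = E / (3*(1-2*nu))
K = 274 / (3*(1-2*0.34)) = 285.417 GPa
K/G = 285.417 / 102.239 = 2.792


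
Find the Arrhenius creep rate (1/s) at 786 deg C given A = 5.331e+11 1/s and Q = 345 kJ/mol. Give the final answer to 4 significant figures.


rate = A * exp(-Q / (R*T))
T = 786 + 273.15 = 1059.15 K
rate = 5.331e+11 * exp(-345e3 / (8.314 * 1059.15))
rate = 5.148e-06 1/s


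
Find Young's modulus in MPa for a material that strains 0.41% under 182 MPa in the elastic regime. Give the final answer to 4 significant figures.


E = sigma / epsilon
epsilon = 0.41% = 4.1e-03
E = 182 / 4.1e-03
E = 44390 MPa


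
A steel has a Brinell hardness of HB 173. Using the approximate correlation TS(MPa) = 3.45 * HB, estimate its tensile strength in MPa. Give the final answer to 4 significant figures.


TS (MPa) = 3.45 * HB
TS = 3.45 * 173
TS = 596.9 MPa


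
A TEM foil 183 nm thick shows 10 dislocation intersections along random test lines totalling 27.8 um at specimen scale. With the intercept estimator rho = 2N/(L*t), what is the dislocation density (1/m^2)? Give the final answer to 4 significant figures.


rho = 2N / (L * t)
L = 27.8 um = 2.78e-05 m, t = 183 nm = 1.83e-07 m
rho = 2 * 10 / (2.78e-05 * 1.83e-07)
rho = 3.931e+12 1/m^2


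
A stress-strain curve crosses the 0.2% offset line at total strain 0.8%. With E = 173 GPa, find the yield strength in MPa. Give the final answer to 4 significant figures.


Offset strain = 0.002
Elastic strain at yield = total_strain - offset = 8e-03 - 0.002 = 6e-03
sigma_y = E * elastic_strain = 173000 * 6e-03
sigma_y = 1038 MPa


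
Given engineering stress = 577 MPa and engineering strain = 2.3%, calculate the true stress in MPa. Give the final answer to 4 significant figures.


sigma_true = sigma_eng * (1 + epsilon_eng)
sigma_true = 577 * (1 + 0.023)
sigma_true = 590.3 MPa


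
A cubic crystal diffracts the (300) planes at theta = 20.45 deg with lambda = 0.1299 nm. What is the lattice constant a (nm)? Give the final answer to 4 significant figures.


d = lambda / (2*sin(theta))
d = 0.1299 / (2*sin(20.45 deg))
d = 0.185895 nm
a = d * sqrt(h^2+k^2+l^2) = 0.185895 * sqrt(9)
a = 0.5577 nm


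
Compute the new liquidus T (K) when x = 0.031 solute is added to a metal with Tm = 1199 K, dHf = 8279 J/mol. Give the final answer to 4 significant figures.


dT = R*Tm^2*x / dHf
dT = 8.314 * 1199^2 * 0.031 / 8279
dT = 44.754 K
T_new = 1199 - 44.754 = 1154 K


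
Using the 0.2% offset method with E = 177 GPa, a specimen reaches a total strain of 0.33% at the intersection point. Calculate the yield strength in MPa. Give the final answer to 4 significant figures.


Offset strain = 0.002
Elastic strain at yield = total_strain - offset = 3.3e-03 - 0.002 = 1.3e-03
sigma_y = E * elastic_strain = 177000 * 1.3e-03
sigma_y = 230.1 MPa


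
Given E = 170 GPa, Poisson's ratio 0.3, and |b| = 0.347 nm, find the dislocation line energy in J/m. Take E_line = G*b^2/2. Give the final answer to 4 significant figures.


Step 1: G = E / (2*(1+nu))
G = 170 / (2*(1+0.3)) = 65.3846 GPa = 6.53846e+10 Pa
Step 2: E_line = G*b^2/2
b = 0.347 nm = 3.47e-10 m
E_line = 0.5 * 6.53846e+10 * (3.47e-10)^2 = 3.936e-09 J/m


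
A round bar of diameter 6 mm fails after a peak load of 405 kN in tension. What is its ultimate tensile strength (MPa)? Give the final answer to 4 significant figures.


A0 = pi*(d/2)^2 = pi*(6/2)^2 = 28.2743 mm^2
UTS = F_max / A0 = 405*1000 / 28.2743
UTS = 14320 MPa


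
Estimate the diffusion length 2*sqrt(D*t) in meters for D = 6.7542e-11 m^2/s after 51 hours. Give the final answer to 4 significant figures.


t = 51 hr = 183600 s
Diffusion length = 2*sqrt(D*t)
= 2*sqrt(6.7542e-11 * 183600)
= 7.043e-03 m


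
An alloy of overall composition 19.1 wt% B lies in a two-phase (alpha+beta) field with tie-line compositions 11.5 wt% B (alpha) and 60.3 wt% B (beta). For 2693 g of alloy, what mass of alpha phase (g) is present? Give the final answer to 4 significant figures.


f_alpha = (C_beta - C0) / (C_beta - C_alpha)
f_alpha = (60.3 - 19.1) / (60.3 - 11.5) = 0.844262
m_alpha = f_alpha * m_total = 0.844262 * 2693 = 2274 g


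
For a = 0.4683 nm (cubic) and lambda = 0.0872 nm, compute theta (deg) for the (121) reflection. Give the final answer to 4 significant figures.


d = a / sqrt(h^2+k^2+l^2)
d = 0.4683 / sqrt(6) = 0.191183 nm
lambda = 2*d*sin(theta)  =>  sin(theta) = lambda / (2*d)
sin(theta) = 0.0872 / (2 * 0.191183) = 0.228054
theta = 13.18 deg


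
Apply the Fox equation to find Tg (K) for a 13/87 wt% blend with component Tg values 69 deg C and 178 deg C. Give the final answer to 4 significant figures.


1/Tg = w1/Tg1 + w2/Tg2 (in Kelvin)
Tg1 = 342.15 K, Tg2 = 451.15 K
1/Tg = 0.13/342.15 + 0.87/451.15
Tg = 433.2 K


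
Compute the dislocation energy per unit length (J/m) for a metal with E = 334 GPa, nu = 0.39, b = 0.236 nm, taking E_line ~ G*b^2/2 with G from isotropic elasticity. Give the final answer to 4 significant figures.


Step 1: G = E / (2*(1+nu))
G = 334 / (2*(1+0.39)) = 120.144 GPa = 1.20144e+11 Pa
Step 2: E_line = G*b^2/2
b = 0.236 nm = 2.36e-10 m
E_line = 0.5 * 1.20144e+11 * (2.36e-10)^2 = 3.346e-09 J/m


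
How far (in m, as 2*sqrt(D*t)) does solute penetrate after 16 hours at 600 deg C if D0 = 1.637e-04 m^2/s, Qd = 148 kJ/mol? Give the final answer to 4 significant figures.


Step 1: D = D0 * exp(-Qd/(R*T))
T = 873.15 K
D = 1.637e-04 * exp(-148e3 / (8.314 * 873.15)) = 2.2903e-13 m^2/s
Step 2: L = 2*sqrt(D*t)
t = 16 h = 57600 s
L = 2*sqrt(2.2903e-13 * 57600) = 2.297e-04 m


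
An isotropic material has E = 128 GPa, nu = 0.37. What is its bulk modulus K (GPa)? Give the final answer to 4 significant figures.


K = E / (3*(1-2*nu))
K = 128 / (3*(1-2*0.37))
K = 164.1 GPa


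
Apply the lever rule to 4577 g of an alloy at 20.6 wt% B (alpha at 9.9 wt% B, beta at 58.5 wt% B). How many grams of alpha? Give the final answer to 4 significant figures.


f_alpha = (C_beta - C0) / (C_beta - C_alpha)
f_alpha = (58.5 - 20.6) / (58.5 - 9.9) = 0.779835
m_alpha = f_alpha * m_total = 0.779835 * 4577 = 3569 g


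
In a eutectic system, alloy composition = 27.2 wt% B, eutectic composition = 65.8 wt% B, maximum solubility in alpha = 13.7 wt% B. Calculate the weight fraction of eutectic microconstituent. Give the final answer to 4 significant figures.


f_primary = (C_e - C0) / (C_e - C_alpha_max)
f_primary = (65.8 - 27.2) / (65.8 - 13.7)
f_primary = 0.740883
f_eutectic = 1 - 0.740883 = 0.2591


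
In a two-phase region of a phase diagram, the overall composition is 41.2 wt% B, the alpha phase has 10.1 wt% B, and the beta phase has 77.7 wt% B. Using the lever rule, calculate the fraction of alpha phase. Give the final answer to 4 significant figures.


f_alpha = (C_beta - C0) / (C_beta - C_alpha)
f_alpha = (77.7 - 41.2) / (77.7 - 10.1)
f_alpha = 0.5399


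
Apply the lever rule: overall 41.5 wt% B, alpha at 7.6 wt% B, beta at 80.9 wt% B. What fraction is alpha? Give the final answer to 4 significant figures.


f_alpha = (C_beta - C0) / (C_beta - C_alpha)
f_alpha = (80.9 - 41.5) / (80.9 - 7.6)
f_alpha = 0.5375


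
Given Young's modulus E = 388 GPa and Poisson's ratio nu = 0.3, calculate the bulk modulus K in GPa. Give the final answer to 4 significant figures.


K = E / (3*(1-2*nu))
K = 388 / (3*(1-2*0.3))
K = 323.3 GPa


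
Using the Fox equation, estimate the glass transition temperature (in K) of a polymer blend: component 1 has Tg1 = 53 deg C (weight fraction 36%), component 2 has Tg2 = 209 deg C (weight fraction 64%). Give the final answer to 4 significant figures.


1/Tg = w1/Tg1 + w2/Tg2 (in Kelvin)
Tg1 = 326.15 K, Tg2 = 482.15 K
1/Tg = 0.36/326.15 + 0.64/482.15
Tg = 411.3 K


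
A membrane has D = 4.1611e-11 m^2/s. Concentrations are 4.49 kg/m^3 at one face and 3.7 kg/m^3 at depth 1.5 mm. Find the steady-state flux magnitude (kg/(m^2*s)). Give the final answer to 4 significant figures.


J = -D * (dC/dx) = D * (C1 - C2) / dx
J = 4.1611e-11 * (4.49 - 3.7) / 1.5e-03
J = 2.192e-08 kg/(m^2*s)


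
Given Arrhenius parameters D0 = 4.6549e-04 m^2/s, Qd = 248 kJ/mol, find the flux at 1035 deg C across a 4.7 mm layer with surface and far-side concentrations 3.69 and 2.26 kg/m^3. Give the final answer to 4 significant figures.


Step 1: D = D0 * exp(-Qd/(R*T))
T = 1035 + 273.15 = 1308.15 K
D = 4.6549e-04 * exp(-248e3 / (8.314 * 1308.15)) = 5.81933e-14 m^2/s
Step 2: J = D * (C1 - C2) / dx
J = 5.81933e-14 * (3.69 - 2.26) / 4.7e-03
J = 1.771e-11 kg/(m^2*s)


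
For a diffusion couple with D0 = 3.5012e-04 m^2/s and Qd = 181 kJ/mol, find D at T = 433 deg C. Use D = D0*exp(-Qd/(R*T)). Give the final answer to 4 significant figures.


D = D0 * exp(-Qd / (R*T))
T = 706.15 K
D = 3.5012e-04 * exp(-181e3 / (8.314 * 706.15))
D = 1.429e-17 m^2/s


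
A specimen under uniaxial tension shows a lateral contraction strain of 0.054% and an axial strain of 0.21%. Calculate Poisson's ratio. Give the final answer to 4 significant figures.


nu = -epsilon_lat / epsilon_axial
Lateral strain is contraction (negative), so using magnitudes:
nu = 0.054 / 0.21
nu = 0.2571


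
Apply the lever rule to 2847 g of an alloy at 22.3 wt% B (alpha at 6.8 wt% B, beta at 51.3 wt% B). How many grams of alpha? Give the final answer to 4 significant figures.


f_alpha = (C_beta - C0) / (C_beta - C_alpha)
f_alpha = (51.3 - 22.3) / (51.3 - 6.8) = 0.651685
m_alpha = f_alpha * m_total = 0.651685 * 2847 = 1855 g


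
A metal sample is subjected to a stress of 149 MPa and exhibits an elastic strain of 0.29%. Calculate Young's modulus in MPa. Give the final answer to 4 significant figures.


E = sigma / epsilon
epsilon = 0.29% = 2.9e-03
E = 149 / 2.9e-03
E = 51380 MPa


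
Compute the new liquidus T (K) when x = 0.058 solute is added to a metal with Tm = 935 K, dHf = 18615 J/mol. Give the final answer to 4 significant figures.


dT = R*Tm^2*x / dHf
dT = 8.314 * 935^2 * 0.058 / 18615
dT = 22.6463 K
T_new = 935 - 22.6463 = 912.4 K


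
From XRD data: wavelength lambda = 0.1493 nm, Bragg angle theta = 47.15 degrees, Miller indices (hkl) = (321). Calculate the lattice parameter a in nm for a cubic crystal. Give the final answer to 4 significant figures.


d = lambda / (2*sin(theta))
d = 0.1493 / (2*sin(47.15 deg))
d = 0.101823 nm
a = d * sqrt(h^2+k^2+l^2) = 0.101823 * sqrt(14)
a = 0.381 nm


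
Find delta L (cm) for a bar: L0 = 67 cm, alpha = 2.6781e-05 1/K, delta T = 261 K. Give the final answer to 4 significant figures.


dL = L0 * alpha * dT
dL = 67 * 2.6781e-05 * 261
dL = 0.4683 cm


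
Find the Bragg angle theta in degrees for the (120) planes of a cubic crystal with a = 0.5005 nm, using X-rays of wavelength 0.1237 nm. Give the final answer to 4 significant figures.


d = a / sqrt(h^2+k^2+l^2)
d = 0.5005 / sqrt(5) = 0.22383 nm
lambda = 2*d*sin(theta)  =>  sin(theta) = lambda / (2*d)
sin(theta) = 0.1237 / (2 * 0.22383) = 0.276325
theta = 16.04 deg


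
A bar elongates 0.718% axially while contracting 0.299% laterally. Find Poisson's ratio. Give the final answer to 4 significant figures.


nu = -epsilon_lat / epsilon_axial
Lateral strain is contraction (negative), so using magnitudes:
nu = 0.299 / 0.718
nu = 0.4164


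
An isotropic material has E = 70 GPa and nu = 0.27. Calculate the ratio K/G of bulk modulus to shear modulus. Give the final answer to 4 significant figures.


G = E / (2*(1+nu))
G = 70 / (2*(1+0.27)) = 27.5591 GPa
K = E / (3*(1-2*nu))
K = 70 / (3*(1-2*0.27)) = 50.7246 GPa
K/G = 50.7246 / 27.5591 = 1.841


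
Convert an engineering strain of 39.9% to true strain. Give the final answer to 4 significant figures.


epsilon_true = ln(1 + epsilon_eng)
epsilon_true = ln(1 + 0.399)
epsilon_true = 0.3358


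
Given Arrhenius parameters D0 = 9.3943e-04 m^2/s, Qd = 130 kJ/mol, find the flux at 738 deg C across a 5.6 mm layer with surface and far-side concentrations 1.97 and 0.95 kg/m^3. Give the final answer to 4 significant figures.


Step 1: D = D0 * exp(-Qd/(R*T))
T = 738 + 273.15 = 1011.15 K
D = 9.3943e-04 * exp(-130e3 / (8.314 * 1011.15)) = 1.80717e-10 m^2/s
Step 2: J = D * (C1 - C2) / dx
J = 1.80717e-10 * (1.97 - 0.95) / 5.6e-03
J = 3.292e-08 kg/(m^2*s)


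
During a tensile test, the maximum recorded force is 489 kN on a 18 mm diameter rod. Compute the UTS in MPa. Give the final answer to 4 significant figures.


A0 = pi*(d/2)^2 = pi*(18/2)^2 = 254.469 mm^2
UTS = F_max / A0 = 489*1000 / 254.469
UTS = 1922 MPa


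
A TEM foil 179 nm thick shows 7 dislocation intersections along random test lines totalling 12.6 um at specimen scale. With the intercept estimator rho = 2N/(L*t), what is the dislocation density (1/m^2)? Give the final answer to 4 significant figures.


rho = 2N / (L * t)
L = 12.6 um = 1.26e-05 m, t = 179 nm = 1.79e-07 m
rho = 2 * 7 / (1.26e-05 * 1.79e-07)
rho = 6.207e+12 1/m^2


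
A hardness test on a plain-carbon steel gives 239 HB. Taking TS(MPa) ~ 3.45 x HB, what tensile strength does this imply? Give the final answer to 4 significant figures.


TS (MPa) = 3.45 * HB
TS = 3.45 * 239
TS = 824.6 MPa


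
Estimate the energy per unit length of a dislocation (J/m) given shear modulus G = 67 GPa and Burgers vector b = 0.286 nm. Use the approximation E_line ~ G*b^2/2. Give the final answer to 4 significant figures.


E = G*b^2/2
b = 0.286 nm = 2.86e-10 m
G = 67 GPa = 6.7e+10 Pa
E = 0.5 * 6.7e+10 * (2.86e-10)^2
E = 2.74e-09 J/m


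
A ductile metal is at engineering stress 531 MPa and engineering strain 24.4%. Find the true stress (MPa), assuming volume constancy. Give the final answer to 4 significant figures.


sigma_true = sigma_eng * (1 + epsilon_eng)
sigma_true = 531 * (1 + 0.244)
sigma_true = 660.6 MPa


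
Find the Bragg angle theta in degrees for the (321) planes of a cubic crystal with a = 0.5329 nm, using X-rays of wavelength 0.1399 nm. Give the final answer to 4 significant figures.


d = a / sqrt(h^2+k^2+l^2)
d = 0.5329 / sqrt(14) = 0.142424 nm
lambda = 2*d*sin(theta)  =>  sin(theta) = lambda / (2*d)
sin(theta) = 0.1399 / (2 * 0.142424) = 0.491141
theta = 29.42 deg


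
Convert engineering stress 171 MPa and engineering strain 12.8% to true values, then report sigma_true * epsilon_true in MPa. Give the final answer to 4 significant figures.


sigma_true = sigma_eng * (1 + epsilon_eng)
sigma_true = 171 * (1 + 0.128) = 192.888 MPa
epsilon_true = ln(1 + epsilon_eng)
epsilon_true = ln(1 + 0.128) = 0.120446
sigma_true * epsilon_true = 192.888 * 0.120446 = 23.23 MPa


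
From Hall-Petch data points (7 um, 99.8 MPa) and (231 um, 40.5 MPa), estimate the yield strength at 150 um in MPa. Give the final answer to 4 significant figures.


sigma_y = sigma0 + k / sqrt(d)
1/sqrt(d1) = 1/sqrt(7e-06) = 377.964;  1/sqrt(d2) = 65.7952
k = (sigma1 - sigma2) / (1/sqrt(d1) - 1/sqrt(d2)) = (99.8 - 40.5) / (377.964 - 65.7952) = 0.189961 MPa*m^0.5
sigma0 = sigma1 - k/sqrt(d1) = 99.8 - 0.189961*377.964 = 28.0015 MPa
sigma_y(d3) = 28.0015 + 0.189961 / sqrt(1.5e-04) = 43.51 MPa


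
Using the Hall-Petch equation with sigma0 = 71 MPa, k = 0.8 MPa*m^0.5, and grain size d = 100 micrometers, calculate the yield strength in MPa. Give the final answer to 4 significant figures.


sigma_y = sigma0 + k / sqrt(d)
d = 100 um = 1e-04 m
sigma_y = 71 + 0.8 / sqrt(1e-04)
sigma_y = 151 MPa


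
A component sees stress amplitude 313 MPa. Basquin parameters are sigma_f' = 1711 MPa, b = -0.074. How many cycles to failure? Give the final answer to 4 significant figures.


sigma_a = sigma_f' * (2*Nf)^b
2*Nf = (sigma_a / sigma_f')^(1/b)
2*Nf = (313 / 1711)^(1/-0.074)
2*Nf = 9.31098e+09
Nf = 4.655e+09 cycles


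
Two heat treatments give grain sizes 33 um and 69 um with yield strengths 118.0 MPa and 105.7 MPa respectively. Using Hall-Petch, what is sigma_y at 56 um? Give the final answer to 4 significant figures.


sigma_y = sigma0 + k / sqrt(d)
1/sqrt(d1) = 1/sqrt(3.3e-05) = 174.078;  1/sqrt(d2) = 120.386
k = (sigma1 - sigma2) / (1/sqrt(d1) - 1/sqrt(d2)) = (118.0 - 105.7) / (174.078 - 120.386) = 0.229085 MPa*m^0.5
sigma0 = sigma1 - k/sqrt(d1) = 118.0 - 0.229085*174.078 = 78.1214 MPa
sigma_y(d3) = 78.1214 + 0.229085 / sqrt(5.6e-05) = 108.7 MPa


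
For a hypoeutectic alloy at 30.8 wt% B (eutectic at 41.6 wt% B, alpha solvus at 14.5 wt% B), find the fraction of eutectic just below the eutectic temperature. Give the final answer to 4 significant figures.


f_primary = (C_e - C0) / (C_e - C_alpha_max)
f_primary = (41.6 - 30.8) / (41.6 - 14.5)
f_primary = 0.398524
f_eutectic = 1 - 0.398524 = 0.6015


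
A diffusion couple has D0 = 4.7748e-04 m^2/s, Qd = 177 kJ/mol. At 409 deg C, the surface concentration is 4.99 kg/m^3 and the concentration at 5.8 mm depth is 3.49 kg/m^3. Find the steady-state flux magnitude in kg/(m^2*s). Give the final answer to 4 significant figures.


Step 1: D = D0 * exp(-Qd/(R*T))
T = 409 + 273.15 = 682.15 K
D = 4.7748e-04 * exp(-177e3 / (8.314 * 682.15)) = 1.33337e-17 m^2/s
Step 2: J = D * (C1 - C2) / dx
J = 1.33337e-17 * (4.99 - 3.49) / 5.8e-03
J = 3.448e-15 kg/(m^2*s)


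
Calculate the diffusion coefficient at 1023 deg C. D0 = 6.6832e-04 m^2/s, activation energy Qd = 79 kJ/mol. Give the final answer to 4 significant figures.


D = D0 * exp(-Qd / (R*T))
T = 1296.15 K
D = 6.6832e-04 * exp(-79e3 / (8.314 * 1296.15))
D = 4.377e-07 m^2/s


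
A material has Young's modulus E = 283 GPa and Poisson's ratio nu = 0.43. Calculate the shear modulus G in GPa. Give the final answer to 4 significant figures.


G = E / (2*(1+nu))
G = 283 / (2*(1+0.43))
G = 98.95 GPa


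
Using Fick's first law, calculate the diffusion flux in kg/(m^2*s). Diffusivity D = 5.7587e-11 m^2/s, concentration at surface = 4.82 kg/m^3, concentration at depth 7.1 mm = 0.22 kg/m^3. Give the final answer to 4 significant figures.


J = -D * (dC/dx) = D * (C1 - C2) / dx
J = 5.7587e-11 * (4.82 - 0.22) / 7.1e-03
J = 3.731e-08 kg/(m^2*s)


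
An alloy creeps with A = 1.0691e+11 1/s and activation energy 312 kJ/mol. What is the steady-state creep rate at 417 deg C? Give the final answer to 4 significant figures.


rate = A * exp(-Q / (R*T))
T = 417 + 273.15 = 690.15 K
rate = 1.0691e+11 * exp(-312e3 / (8.314 * 690.15))
rate = 2.595e-13 1/s


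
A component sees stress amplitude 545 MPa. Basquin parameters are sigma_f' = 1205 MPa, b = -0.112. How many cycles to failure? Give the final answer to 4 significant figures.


sigma_a = sigma_f' * (2*Nf)^b
2*Nf = (sigma_a / sigma_f')^(1/b)
2*Nf = (545 / 1205)^(1/-0.112)
2*Nf = 1193.17
Nf = 596.6 cycles


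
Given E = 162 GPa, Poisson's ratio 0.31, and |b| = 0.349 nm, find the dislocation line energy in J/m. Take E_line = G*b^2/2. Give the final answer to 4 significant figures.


Step 1: G = E / (2*(1+nu))
G = 162 / (2*(1+0.31)) = 61.8321 GPa = 6.18321e+10 Pa
Step 2: E_line = G*b^2/2
b = 0.349 nm = 3.49e-10 m
E_line = 0.5 * 6.18321e+10 * (3.49e-10)^2 = 3.766e-09 J/m


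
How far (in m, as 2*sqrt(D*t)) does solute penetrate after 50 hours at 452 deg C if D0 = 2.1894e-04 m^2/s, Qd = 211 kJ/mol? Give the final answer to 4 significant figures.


Step 1: D = D0 * exp(-Qd/(R*T))
T = 725.15 K
D = 2.1894e-04 * exp(-211e3 / (8.314 * 725.15)) = 1.38305e-19 m^2/s
Step 2: L = 2*sqrt(D*t)
t = 50 h = 180000 s
L = 2*sqrt(1.38305e-19 * 180000) = 3.156e-07 m


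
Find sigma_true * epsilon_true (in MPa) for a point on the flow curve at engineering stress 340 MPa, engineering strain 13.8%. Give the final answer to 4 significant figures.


sigma_true = sigma_eng * (1 + epsilon_eng)
sigma_true = 340 * (1 + 0.138) = 386.92 MPa
epsilon_true = ln(1 + epsilon_eng)
epsilon_true = ln(1 + 0.138) = 0.129272
sigma_true * epsilon_true = 386.92 * 0.129272 = 50.02 MPa


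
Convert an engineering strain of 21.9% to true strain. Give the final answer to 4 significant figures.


epsilon_true = ln(1 + epsilon_eng)
epsilon_true = ln(1 + 0.219)
epsilon_true = 0.198


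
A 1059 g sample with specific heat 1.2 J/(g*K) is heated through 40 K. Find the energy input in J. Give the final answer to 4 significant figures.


Q = m * cp * dT
Q = 1059 * 1.2 * 40
Q = 50830 J


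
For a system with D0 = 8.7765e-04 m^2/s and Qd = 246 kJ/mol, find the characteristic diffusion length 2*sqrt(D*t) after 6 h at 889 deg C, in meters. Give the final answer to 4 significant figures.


Step 1: D = D0 * exp(-Qd/(R*T))
T = 1162.15 K
D = 8.7765e-04 * exp(-246e3 / (8.314 * 1162.15)) = 7.69253e-15 m^2/s
Step 2: L = 2*sqrt(D*t)
t = 6 h = 21600 s
L = 2*sqrt(7.69253e-15 * 21600) = 2.578e-05 m


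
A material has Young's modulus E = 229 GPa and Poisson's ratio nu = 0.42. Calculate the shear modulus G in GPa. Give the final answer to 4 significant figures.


G = E / (2*(1+nu))
G = 229 / (2*(1+0.42))
G = 80.63 GPa


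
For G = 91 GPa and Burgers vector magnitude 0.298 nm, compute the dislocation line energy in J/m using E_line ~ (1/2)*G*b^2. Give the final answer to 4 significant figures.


E = G*b^2/2
b = 0.298 nm = 2.98e-10 m
G = 91 GPa = 9.1e+10 Pa
E = 0.5 * 9.1e+10 * (2.98e-10)^2
E = 4.041e-09 J/m


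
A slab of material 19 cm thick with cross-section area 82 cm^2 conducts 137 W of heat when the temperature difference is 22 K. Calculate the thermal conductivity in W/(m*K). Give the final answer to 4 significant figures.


k = Q*L / (A*dT)
L = 0.19 m, A = 8.2e-03 m^2
k = 137 * 0.19 / (8.2e-03 * 22)
k = 144.3 W/(m*K)


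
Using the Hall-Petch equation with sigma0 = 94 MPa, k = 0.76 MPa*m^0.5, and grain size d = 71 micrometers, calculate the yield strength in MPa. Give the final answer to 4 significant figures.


sigma_y = sigma0 + k / sqrt(d)
d = 71 um = 7.1e-05 m
sigma_y = 94 + 0.76 / sqrt(7.1e-05)
sigma_y = 184.2 MPa


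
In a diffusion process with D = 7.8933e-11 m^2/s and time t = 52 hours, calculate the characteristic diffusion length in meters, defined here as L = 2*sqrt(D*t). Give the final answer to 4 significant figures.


t = 52 hr = 187200 s
Diffusion length = 2*sqrt(D*t)
= 2*sqrt(7.8933e-11 * 187200)
= 7.688e-03 m


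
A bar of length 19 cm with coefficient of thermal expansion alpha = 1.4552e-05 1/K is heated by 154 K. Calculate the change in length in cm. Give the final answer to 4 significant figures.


dL = L0 * alpha * dT
dL = 19 * 1.4552e-05 * 154
dL = 0.04258 cm


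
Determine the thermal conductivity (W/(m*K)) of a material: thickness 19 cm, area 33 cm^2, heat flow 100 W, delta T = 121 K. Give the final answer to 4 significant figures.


k = Q*L / (A*dT)
L = 0.19 m, A = 3.3e-03 m^2
k = 100 * 0.19 / (3.3e-03 * 121)
k = 47.58 W/(m*K)


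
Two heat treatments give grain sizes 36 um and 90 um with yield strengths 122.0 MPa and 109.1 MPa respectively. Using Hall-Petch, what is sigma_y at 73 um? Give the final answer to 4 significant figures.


sigma_y = sigma0 + k / sqrt(d)
1/sqrt(d1) = 1/sqrt(3.6e-05) = 166.667;  1/sqrt(d2) = 105.409
k = (sigma1 - sigma2) / (1/sqrt(d1) - 1/sqrt(d2)) = (122.0 - 109.1) / (166.667 - 105.409) = 0.210587 MPa*m^0.5
sigma0 = sigma1 - k/sqrt(d1) = 122.0 - 0.210587*166.667 = 86.9022 MPa
sigma_y(d3) = 86.9022 + 0.210587 / sqrt(7.3e-05) = 111.5 MPa


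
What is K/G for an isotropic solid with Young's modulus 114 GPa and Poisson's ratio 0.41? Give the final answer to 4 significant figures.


G = E / (2*(1+nu))
G = 114 / (2*(1+0.41)) = 40.4255 GPa
K = E / (3*(1-2*nu))
K = 114 / (3*(1-2*0.41)) = 211.111 GPa
K/G = 211.111 / 40.4255 = 5.222


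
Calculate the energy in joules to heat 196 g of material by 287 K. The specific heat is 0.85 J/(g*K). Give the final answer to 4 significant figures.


Q = m * cp * dT
Q = 196 * 0.85 * 287
Q = 47810 J


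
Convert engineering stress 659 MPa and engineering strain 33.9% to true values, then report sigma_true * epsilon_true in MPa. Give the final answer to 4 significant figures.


sigma_true = sigma_eng * (1 + epsilon_eng)
sigma_true = 659 * (1 + 0.339) = 882.401 MPa
epsilon_true = ln(1 + epsilon_eng)
epsilon_true = ln(1 + 0.339) = 0.291923
sigma_true * epsilon_true = 882.401 * 0.291923 = 257.6 MPa


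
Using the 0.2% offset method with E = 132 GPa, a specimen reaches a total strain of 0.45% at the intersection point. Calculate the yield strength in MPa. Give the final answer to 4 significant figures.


Offset strain = 0.002
Elastic strain at yield = total_strain - offset = 4.5e-03 - 0.002 = 2.5e-03
sigma_y = E * elastic_strain = 132000 * 2.5e-03
sigma_y = 330 MPa


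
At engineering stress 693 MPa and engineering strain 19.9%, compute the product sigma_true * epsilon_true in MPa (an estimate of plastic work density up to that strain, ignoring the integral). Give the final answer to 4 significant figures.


sigma_true = sigma_eng * (1 + epsilon_eng)
sigma_true = 693 * (1 + 0.199) = 830.907 MPa
epsilon_true = ln(1 + epsilon_eng)
epsilon_true = ln(1 + 0.199) = 0.181488
sigma_true * epsilon_true = 830.907 * 0.181488 = 150.8 MPa


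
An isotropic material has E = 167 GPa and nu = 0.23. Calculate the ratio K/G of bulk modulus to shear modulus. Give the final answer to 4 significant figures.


G = E / (2*(1+nu))
G = 167 / (2*(1+0.23)) = 67.8862 GPa
K = E / (3*(1-2*nu))
K = 167 / (3*(1-2*0.23)) = 103.086 GPa
K/G = 103.086 / 67.8862 = 1.519


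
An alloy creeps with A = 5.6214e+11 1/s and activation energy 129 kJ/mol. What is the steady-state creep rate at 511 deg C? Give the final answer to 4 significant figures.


rate = A * exp(-Q / (R*T))
T = 511 + 273.15 = 784.15 K
rate = 5.6214e+11 * exp(-129e3 / (8.314 * 784.15))
rate = 1434 1/s


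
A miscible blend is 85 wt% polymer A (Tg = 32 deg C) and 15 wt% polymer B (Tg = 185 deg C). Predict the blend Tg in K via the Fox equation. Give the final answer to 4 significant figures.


1/Tg = w1/Tg1 + w2/Tg2 (in Kelvin)
Tg1 = 305.15 K, Tg2 = 458.15 K
1/Tg = 0.85/305.15 + 0.15/458.15
Tg = 321.2 K


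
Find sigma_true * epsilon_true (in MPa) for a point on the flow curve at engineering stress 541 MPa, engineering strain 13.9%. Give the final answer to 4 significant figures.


sigma_true = sigma_eng * (1 + epsilon_eng)
sigma_true = 541 * (1 + 0.139) = 616.199 MPa
epsilon_true = ln(1 + epsilon_eng)
epsilon_true = ln(1 + 0.139) = 0.130151
sigma_true * epsilon_true = 616.199 * 0.130151 = 80.2 MPa


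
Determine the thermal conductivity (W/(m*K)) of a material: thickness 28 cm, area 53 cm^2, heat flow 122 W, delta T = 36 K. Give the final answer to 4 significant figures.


k = Q*L / (A*dT)
L = 0.28 m, A = 5.3e-03 m^2
k = 122 * 0.28 / (5.3e-03 * 36)
k = 179 W/(m*K)


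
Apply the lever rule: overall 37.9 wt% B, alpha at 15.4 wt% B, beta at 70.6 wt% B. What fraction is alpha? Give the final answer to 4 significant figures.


f_alpha = (C_beta - C0) / (C_beta - C_alpha)
f_alpha = (70.6 - 37.9) / (70.6 - 15.4)
f_alpha = 0.5924


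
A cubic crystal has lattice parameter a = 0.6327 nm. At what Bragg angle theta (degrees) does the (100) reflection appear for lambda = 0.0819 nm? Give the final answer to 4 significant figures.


d = a / sqrt(h^2+k^2+l^2)
d = 0.6327 / sqrt(1) = 0.6327 nm
lambda = 2*d*sin(theta)  =>  sin(theta) = lambda / (2*d)
sin(theta) = 0.0819 / (2 * 0.6327) = 0.0647226
theta = 3.711 deg


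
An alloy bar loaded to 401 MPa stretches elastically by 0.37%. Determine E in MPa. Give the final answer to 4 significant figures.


E = sigma / epsilon
epsilon = 0.37% = 3.7e-03
E = 401 / 3.7e-03
E = 108400 MPa


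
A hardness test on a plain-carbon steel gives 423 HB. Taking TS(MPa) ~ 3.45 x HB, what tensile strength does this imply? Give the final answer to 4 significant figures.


TS (MPa) = 3.45 * HB
TS = 3.45 * 423
TS = 1459 MPa


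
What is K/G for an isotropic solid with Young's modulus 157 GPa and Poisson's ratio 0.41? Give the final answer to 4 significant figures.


G = E / (2*(1+nu))
G = 157 / (2*(1+0.41)) = 55.6738 GPa
K = E / (3*(1-2*nu))
K = 157 / (3*(1-2*0.41)) = 290.741 GPa
K/G = 290.741 / 55.6738 = 5.222


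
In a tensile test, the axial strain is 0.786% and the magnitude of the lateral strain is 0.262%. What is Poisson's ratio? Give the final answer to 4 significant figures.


nu = -epsilon_lat / epsilon_axial
Lateral strain is contraction (negative), so using magnitudes:
nu = 0.262 / 0.786
nu = 0.3333


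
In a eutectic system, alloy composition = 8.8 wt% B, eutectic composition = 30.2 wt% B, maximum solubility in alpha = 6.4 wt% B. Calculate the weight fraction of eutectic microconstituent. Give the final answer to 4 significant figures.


f_primary = (C_e - C0) / (C_e - C_alpha_max)
f_primary = (30.2 - 8.8) / (30.2 - 6.4)
f_primary = 0.89916
f_eutectic = 1 - 0.89916 = 0.1008


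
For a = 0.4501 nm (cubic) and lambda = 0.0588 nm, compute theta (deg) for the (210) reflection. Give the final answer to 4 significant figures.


d = a / sqrt(h^2+k^2+l^2)
d = 0.4501 / sqrt(5) = 0.201291 nm
lambda = 2*d*sin(theta)  =>  sin(theta) = lambda / (2*d)
sin(theta) = 0.0588 / (2 * 0.201291) = 0.146057
theta = 8.399 deg


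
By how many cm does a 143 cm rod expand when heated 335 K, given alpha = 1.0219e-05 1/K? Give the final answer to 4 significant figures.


dL = L0 * alpha * dT
dL = 143 * 1.0219e-05 * 335
dL = 0.4895 cm


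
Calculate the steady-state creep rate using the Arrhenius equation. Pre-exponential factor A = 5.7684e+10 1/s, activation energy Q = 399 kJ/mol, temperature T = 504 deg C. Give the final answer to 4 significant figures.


rate = A * exp(-Q / (R*T))
T = 504 + 273.15 = 777.15 K
rate = 5.7684e+10 * exp(-399e3 / (8.314 * 777.15))
rate = 8.751e-17 1/s


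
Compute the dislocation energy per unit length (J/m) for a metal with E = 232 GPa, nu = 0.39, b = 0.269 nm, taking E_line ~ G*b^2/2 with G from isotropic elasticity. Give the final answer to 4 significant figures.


Step 1: G = E / (2*(1+nu))
G = 232 / (2*(1+0.39)) = 83.4532 GPa = 8.34532e+10 Pa
Step 2: E_line = G*b^2/2
b = 0.269 nm = 2.69e-10 m
E_line = 0.5 * 8.34532e+10 * (2.69e-10)^2 = 3.019e-09 J/m


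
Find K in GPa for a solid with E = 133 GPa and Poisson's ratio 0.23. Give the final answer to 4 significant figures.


K = E / (3*(1-2*nu))
K = 133 / (3*(1-2*0.23))
K = 82.1 GPa


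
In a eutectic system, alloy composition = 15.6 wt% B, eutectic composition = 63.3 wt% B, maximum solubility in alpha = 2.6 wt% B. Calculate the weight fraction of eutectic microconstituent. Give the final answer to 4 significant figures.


f_primary = (C_e - C0) / (C_e - C_alpha_max)
f_primary = (63.3 - 15.6) / (63.3 - 2.6)
f_primary = 0.785832
f_eutectic = 1 - 0.785832 = 0.2142


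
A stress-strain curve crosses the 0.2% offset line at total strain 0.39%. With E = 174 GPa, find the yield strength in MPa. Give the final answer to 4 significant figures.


Offset strain = 0.002
Elastic strain at yield = total_strain - offset = 3.9e-03 - 0.002 = 1.9e-03
sigma_y = E * elastic_strain = 174000 * 1.9e-03
sigma_y = 330.6 MPa


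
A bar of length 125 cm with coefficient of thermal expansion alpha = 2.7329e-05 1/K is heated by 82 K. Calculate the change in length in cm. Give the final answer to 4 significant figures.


dL = L0 * alpha * dT
dL = 125 * 2.7329e-05 * 82
dL = 0.2801 cm


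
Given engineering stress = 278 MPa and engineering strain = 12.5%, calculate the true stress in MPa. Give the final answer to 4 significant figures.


sigma_true = sigma_eng * (1 + epsilon_eng)
sigma_true = 278 * (1 + 0.125)
sigma_true = 312.8 MPa
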